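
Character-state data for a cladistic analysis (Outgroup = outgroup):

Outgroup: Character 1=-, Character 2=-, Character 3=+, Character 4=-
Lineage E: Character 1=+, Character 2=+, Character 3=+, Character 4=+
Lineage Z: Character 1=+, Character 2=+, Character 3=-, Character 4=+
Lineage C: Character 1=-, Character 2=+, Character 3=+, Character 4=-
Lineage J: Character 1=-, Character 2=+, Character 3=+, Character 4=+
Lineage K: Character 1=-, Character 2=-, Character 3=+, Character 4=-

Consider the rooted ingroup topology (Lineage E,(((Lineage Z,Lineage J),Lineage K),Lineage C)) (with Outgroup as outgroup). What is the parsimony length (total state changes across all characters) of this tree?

7

Map each character onto (Lineage E,(((Lineage Z,Lineage J),Lineage K),Lineage C)) (rooted by Outgroup) and count the minimum state changes it requires (Fitch parsimony):
Character 1: 2; Character 2: 2; Character 3: 1; Character 4: 2.
Total tree length = 7.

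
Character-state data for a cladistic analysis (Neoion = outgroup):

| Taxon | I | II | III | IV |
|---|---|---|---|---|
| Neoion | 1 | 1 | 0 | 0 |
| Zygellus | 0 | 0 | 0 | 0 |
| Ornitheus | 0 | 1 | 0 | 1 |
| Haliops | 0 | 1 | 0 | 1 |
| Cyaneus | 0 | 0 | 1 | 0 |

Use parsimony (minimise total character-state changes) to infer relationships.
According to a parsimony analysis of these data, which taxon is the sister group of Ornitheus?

Character polarity is set by the outgroup: the derived state is whichever differs from the outgroup's state, so for I, II the derived state is '0', and for the remaining characters it is '1'.
I (derived state '0') is shared by all ingroup taxa — unites the whole ingroup.
II (derived state '0') is shared by Cyaneus and Zygellus — a synapomorphy uniting that clade.
III: derived state '1' in Cyaneus only — an autapomorphy, so it tells us nothing about relationships among taxa.
IV: derived state '1' in Haliops and Ornitheus only — synapomorphy for {Haliops, Ornitheus}.
Most parsimonious ingroup topology: ((Zygellus,Cyaneus),(Ornitheus,Haliops)).
Ornitheus and Haliops form a cherry on this tree, so they are sister taxa.

Haliops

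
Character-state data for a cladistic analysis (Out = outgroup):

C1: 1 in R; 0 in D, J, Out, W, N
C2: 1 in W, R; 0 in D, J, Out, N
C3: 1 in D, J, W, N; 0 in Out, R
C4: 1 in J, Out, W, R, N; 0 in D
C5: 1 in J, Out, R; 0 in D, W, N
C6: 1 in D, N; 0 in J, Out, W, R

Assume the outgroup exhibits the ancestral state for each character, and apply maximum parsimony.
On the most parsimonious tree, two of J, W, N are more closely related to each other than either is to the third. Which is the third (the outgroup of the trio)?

Character polarity is set by the outgroup: the derived state is whichever differs from the outgroup's state, so for C4, C5 the derived state is '0', and for the remaining characters it is '1'.
C1: derived state '1' in R only — an autapomorphy, so it tells us nothing about relationships among taxa.
C2 (state '1') occurs in R and W but conflicts with the nesting implied by the other characters — most parsimoniously interpreted as homoplasy.
C3 (derived state '1') is shared by D, J, N, and W — a synapomorphy uniting that clade.
C4: derived state '0' in D only — an autapomorphy, so it tells us nothing about relationships among taxa.
C5 (derived state '0') is shared by D, N, and W — a synapomorphy uniting that clade.
C6: derived state '1' in D and N only — synapomorphy for {D, N}.
Most parsimonious ingroup topology: (R,(((D,N),W),J)).
W and N share a more recent common ancestor with each other than either does with J, so J is the least closely related of the three.

J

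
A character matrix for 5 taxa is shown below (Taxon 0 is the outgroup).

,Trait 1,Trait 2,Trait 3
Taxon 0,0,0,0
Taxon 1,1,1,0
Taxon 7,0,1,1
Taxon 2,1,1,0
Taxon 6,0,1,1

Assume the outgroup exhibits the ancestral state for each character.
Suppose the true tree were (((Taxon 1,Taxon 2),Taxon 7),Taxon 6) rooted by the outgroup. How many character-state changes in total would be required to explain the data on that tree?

Map each character onto (((Taxon 1,Taxon 2),Taxon 7),Taxon 6) (rooted by Taxon 0) and count the minimum state changes it requires (Fitch parsimony):
Trait 1: 1; Trait 2: 1; Trait 3: 2.
Total tree length = 4.

4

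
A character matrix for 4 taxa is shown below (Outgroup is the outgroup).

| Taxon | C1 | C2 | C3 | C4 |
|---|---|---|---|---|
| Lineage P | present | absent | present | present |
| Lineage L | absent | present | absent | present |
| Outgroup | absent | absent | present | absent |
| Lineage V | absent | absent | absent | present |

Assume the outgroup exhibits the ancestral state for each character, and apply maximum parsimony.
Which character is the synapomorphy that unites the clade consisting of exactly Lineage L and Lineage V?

C3

Character polarity is set by the outgroup: the derived state is whichever differs from the outgroup's state, so for C3 the derived state is 'absent', and for the remaining characters it is 'present'.
C1: derived state 'present' in Lineage P only — an autapomorphy, so it tells us nothing about relationships among taxa.
C2: derived state 'present' in Lineage L only — an autapomorphy, so it tells us nothing about relationships among taxa.
C3: derived state 'absent' in Lineage L and Lineage V only — synapomorphy for {Lineage L, Lineage V}.
All ingroup taxa share the derived state 'present' for C4; it defines the ingroup but does not resolve relationships within it.
Most parsimonious ingroup topology: (Lineage P,(Lineage L,Lineage V)).
The clade {Lineage L, Lineage V} is supported by C3: its derived state 'absent' occurs in exactly those taxa and in no other taxon (including the outgroup).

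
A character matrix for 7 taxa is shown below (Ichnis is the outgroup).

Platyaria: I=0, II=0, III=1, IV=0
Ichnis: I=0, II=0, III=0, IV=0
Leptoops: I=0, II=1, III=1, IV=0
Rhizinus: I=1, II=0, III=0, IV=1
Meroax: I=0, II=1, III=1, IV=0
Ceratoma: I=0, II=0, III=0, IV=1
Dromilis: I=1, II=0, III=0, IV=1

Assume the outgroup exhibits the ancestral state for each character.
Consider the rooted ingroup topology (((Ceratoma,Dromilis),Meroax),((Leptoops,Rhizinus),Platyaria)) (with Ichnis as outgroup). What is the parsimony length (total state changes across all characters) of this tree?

9

Map each character onto (((Ceratoma,Dromilis),Meroax),((Leptoops,Rhizinus),Platyaria)) (rooted by Ichnis) and count the minimum state changes it requires (Fitch parsimony):
I: 2; II: 2; III: 3; IV: 2.
Total tree length = 9.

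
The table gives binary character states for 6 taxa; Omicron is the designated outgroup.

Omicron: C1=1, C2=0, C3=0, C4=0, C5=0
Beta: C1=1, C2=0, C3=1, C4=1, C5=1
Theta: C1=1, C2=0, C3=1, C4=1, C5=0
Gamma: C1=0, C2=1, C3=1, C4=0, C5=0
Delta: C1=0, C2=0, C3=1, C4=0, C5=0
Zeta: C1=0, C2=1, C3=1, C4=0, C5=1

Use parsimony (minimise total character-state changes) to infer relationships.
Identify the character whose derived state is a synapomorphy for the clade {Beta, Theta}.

C4

Character polarity is set by the outgroup: the derived state is whichever differs from the outgroup's state, so for C1 the derived state is '0', and for the remaining characters it is '1'.
Only Delta, Gamma, and Zeta show the derived state '0' for C1, supporting them as a clade.
C2 (derived state '1') is shared by Gamma and Zeta — a synapomorphy uniting that clade.
C3 (derived state '1') is shared by all ingroup taxa — unites the whole ingroup.
C4: derived state '1' in Beta and Theta only — synapomorphy for {Beta, Theta}.
C5 (state '1') occurs in Beta and Zeta but conflicts with the nesting implied by the other characters — most parsimoniously interpreted as homoplasy.
Most parsimonious ingroup topology: ((Beta,Theta),((Gamma,Zeta),Delta)).
The clade {Beta, Theta} is supported by C4: its derived state '1' occurs in exactly those taxa and in no other taxon (including the outgroup).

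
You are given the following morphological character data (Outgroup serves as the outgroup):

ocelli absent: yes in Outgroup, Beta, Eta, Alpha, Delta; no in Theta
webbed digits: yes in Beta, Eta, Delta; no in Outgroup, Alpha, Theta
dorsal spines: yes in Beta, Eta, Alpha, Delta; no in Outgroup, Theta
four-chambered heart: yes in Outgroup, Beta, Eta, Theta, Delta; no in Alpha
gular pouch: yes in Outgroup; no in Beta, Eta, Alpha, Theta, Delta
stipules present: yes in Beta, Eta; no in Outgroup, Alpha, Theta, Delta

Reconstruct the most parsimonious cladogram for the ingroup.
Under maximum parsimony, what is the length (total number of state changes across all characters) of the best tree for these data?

Character polarity is set by the outgroup: the derived state is whichever differs from the outgroup's state, so for ocelli absent, four-chambered heart, gular pouch the derived state is 'no', and for the remaining characters it is 'yes'.
ocelli absent (derived state 'no') is unique to Theta (autapomorphy; uninformative for grouping).
webbed digits: derived state 'yes' in Beta, Delta, and Eta only — synapomorphy for {Beta, Delta, Eta}.
dorsal spines: derived state 'yes' in Alpha, Beta, Delta, and Eta only — synapomorphy for {Alpha, Beta, Delta, Eta}.
four-chambered heart: derived state 'no' in Alpha only — an autapomorphy, so it tells us nothing about relationships among taxa.
gular pouch (derived state 'no') is shared by all ingroup taxa — unites the whole ingroup.
stipules present (derived state 'yes') is shared by Beta and Eta — a synapomorphy uniting that clade.
Most parsimonious ingroup topology: ((((Beta,Eta),Delta),Alpha),Theta).
Changes per character on this tree: ocelli absent: 1; webbed digits: 1; dorsal spines: 1; four-chambered heart: 1; gular pouch: 1; stipules present: 1.
Total = 6.

6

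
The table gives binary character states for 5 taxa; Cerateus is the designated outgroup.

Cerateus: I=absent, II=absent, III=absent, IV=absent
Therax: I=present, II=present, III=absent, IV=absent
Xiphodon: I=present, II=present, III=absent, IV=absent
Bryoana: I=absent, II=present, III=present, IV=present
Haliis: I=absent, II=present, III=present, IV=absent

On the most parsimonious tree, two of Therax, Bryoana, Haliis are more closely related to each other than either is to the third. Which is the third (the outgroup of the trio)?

Therax

The outgroup has state 'absent' for every character, so 'present' is the derived state throughout.
I (derived state 'present') is shared by Therax and Xiphodon — a synapomorphy uniting that clade.
All ingroup taxa share the derived state 'present' for II; it defines the ingroup but does not resolve relationships within it.
III (derived state 'present') is shared by Bryoana and Haliis — a synapomorphy uniting that clade.
IV (derived state 'present') is unique to Bryoana (autapomorphy; uninformative for grouping).
Most parsimonious ingroup topology: ((Therax,Xiphodon),(Bryoana,Haliis)).
Haliis and Bryoana share a more recent common ancestor with each other than either does with Therax, so Therax is the least closely related of the three.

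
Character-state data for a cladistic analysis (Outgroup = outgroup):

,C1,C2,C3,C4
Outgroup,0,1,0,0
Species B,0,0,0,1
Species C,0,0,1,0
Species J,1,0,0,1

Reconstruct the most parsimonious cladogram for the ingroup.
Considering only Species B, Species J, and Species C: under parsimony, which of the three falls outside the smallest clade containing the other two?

Character polarity is set by the outgroup: the derived state is whichever differs from the outgroup's state, so for C2 the derived state is '0', and for the remaining characters it is '1'.
C1 (derived state '1') is unique to Species J (autapomorphy; uninformative for grouping).
All ingroup taxa share the derived state '0' for C2; it defines the ingroup but does not resolve relationships within it.
C3: derived state '1' in Species C only — an autapomorphy, so it tells us nothing about relationships among taxa.
Only Species B and Species J show the derived state '1' for C4, supporting them as a clade.
Most parsimonious ingroup topology: ((Species B,Species J),Species C).
Species B and Species J share a more recent common ancestor with each other than either does with Species C, so Species C is the least closely related of the three.

Species C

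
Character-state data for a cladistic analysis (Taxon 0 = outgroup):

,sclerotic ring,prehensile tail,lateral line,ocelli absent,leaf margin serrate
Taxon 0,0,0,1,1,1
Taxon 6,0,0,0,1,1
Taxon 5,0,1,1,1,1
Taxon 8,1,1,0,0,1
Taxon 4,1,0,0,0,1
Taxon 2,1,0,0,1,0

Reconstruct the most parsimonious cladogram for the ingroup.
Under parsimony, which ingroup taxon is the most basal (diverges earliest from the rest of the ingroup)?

Character polarity is set by the outgroup: the derived state is whichever differs from the outgroup's state, so for lateral line, ocelli absent, leaf margin serrate the derived state is '0', and for the remaining characters it is '1'.
sclerotic ring (derived state '1') is shared by Taxon 2, Taxon 4, and Taxon 8 — a synapomorphy uniting that clade.
prehensile tail groups Taxon 5 and Taxon 8, which is incompatible with the clades supported by the remaining characters; treating it as convergent (homoplasy) costs fewer steps than any alternative tree.
lateral line: derived state '0' in Taxon 2, Taxon 4, Taxon 6, and Taxon 8 only — synapomorphy for {Taxon 2, Taxon 4, Taxon 6, Taxon 8}.
Only Taxon 4 and Taxon 8 show the derived state '0' for ocelli absent, supporting them as a clade.
leaf margin serrate: derived state '0' in Taxon 2 only — an autapomorphy, so it tells us nothing about relationships among taxa.
Most parsimonious ingroup topology: ((Taxon 6,((Taxon 8,Taxon 4),Taxon 2)),Taxon 5).
Taxon 5 is sister to the clade containing all other ingroup taxa, so it is the earliest-diverging (most basal) ingroup lineage.

Taxon 5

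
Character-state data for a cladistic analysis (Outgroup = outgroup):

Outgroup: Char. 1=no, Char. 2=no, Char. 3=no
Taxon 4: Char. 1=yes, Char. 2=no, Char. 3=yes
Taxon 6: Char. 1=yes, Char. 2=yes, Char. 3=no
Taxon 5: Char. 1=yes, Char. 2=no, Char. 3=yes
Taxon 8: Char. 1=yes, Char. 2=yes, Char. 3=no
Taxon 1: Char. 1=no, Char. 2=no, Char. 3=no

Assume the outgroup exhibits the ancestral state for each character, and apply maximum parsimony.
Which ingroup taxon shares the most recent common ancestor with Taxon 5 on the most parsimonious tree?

Taxon 4

The outgroup has state 'no' for every character, so 'yes' is the derived state throughout.
Only Taxon 4, Taxon 5, Taxon 6, and Taxon 8 show the derived state 'yes' for Char. 1, supporting them as a clade.
Only Taxon 6 and Taxon 8 show the derived state 'yes' for Char. 2, supporting them as a clade.
Only Taxon 4 and Taxon 5 show the derived state 'yes' for Char. 3, supporting them as a clade.
Most parsimonious ingroup topology: (((Taxon 4,Taxon 5),(Taxon 6,Taxon 8)),Taxon 1).
Taxon 5 and Taxon 4 form a cherry on this tree, so they are sister taxa.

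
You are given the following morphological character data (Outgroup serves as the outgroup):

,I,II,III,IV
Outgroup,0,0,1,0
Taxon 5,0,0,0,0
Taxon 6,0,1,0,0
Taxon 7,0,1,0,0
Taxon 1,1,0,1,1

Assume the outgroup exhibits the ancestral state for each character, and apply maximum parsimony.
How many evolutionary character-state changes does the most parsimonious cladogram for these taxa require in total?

4

Character polarity is set by the outgroup: the derived state is whichever differs from the outgroup's state, so for III the derived state is '0', and for the remaining characters it is '1'.
I (derived state '1') is unique to Taxon 1 (autapomorphy; uninformative for grouping).
Only Taxon 6 and Taxon 7 show the derived state '1' for II, supporting them as a clade.
III (derived state '0') is shared by Taxon 5, Taxon 6, and Taxon 7 — a synapomorphy uniting that clade.
IV (derived state '1') is unique to Taxon 1 (autapomorphy; uninformative for grouping).
Most parsimonious ingroup topology: ((Taxon 5,(Taxon 6,Taxon 7)),Taxon 1).
Changes per character on this tree: I: 1; II: 1; III: 1; IV: 1.
Total = 4.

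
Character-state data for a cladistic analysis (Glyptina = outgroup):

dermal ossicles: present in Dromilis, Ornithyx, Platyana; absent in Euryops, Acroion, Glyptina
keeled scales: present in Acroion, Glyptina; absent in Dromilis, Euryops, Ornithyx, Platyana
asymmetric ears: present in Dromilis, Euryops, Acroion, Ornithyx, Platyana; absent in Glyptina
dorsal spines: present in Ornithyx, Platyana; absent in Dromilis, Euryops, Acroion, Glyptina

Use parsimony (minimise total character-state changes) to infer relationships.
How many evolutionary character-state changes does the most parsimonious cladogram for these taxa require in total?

Character polarity is set by the outgroup: the derived state is whichever differs from the outgroup's state, so for keeled scales the derived state is 'absent', and for the remaining characters it is 'present'.
dermal ossicles (derived state 'present') is shared by Dromilis, Ornithyx, and Platyana — a synapomorphy uniting that clade.
keeled scales: derived state 'absent' in Dromilis, Euryops, Ornithyx, and Platyana only — synapomorphy for {Dromilis, Euryops, Ornithyx, Platyana}.
All ingroup taxa share the derived state 'present' for asymmetric ears; it defines the ingroup but does not resolve relationships within it.
Only Ornithyx and Platyana show the derived state 'present' for dorsal spines, supporting them as a clade.
Most parsimonious ingroup topology: ((Euryops,((Ornithyx,Platyana),Dromilis)),Acroion).
Changes per character on this tree: dermal ossicles: 1; keeled scales: 1; asymmetric ears: 1; dorsal spines: 1.
Total = 4.

4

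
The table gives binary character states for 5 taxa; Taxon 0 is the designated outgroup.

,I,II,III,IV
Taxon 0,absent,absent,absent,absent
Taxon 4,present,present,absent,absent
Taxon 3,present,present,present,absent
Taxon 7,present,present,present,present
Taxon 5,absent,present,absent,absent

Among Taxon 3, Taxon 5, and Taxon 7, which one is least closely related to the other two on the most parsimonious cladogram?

Taxon 5

The outgroup has state 'absent' for every character, so 'present' is the derived state throughout.
I (derived state 'present') is shared by Taxon 3, Taxon 4, and Taxon 7 — a synapomorphy uniting that clade.
All ingroup taxa share the derived state 'present' for II; it defines the ingroup but does not resolve relationships within it.
III (derived state 'present') is shared by Taxon 3 and Taxon 7 — a synapomorphy uniting that clade.
IV: derived state 'present' in Taxon 7 only — an autapomorphy, so it tells us nothing about relationships among taxa.
Most parsimonious ingroup topology: ((Taxon 4,(Taxon 3,Taxon 7)),Taxon 5).
Taxon 7 and Taxon 3 share a more recent common ancestor with each other than either does with Taxon 5, so Taxon 5 is the least closely related of the three.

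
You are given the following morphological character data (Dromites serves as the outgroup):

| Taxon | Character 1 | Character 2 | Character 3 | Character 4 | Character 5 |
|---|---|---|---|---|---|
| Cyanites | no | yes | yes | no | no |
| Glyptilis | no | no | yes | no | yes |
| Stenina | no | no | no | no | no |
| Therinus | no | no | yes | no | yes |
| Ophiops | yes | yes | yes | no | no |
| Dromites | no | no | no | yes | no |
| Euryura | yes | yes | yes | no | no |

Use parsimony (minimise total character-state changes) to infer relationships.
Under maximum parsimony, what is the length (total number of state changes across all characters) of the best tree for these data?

Character polarity is set by the outgroup: the derived state is whichever differs from the outgroup's state, so for Character 4 the derived state is 'no', and for the remaining characters it is 'yes'.
Character 1 (derived state 'yes') is shared by Euryura and Ophiops — a synapomorphy uniting that clade.
Only Cyanites, Euryura, and Ophiops show the derived state 'yes' for Character 2, supporting them as a clade.
Character 3: derived state 'yes' in Cyanites, Euryura, Glyptilis, Ophiops, and Therinus only — synapomorphy for {Cyanites, Euryura, Glyptilis, Ophiops, Therinus}.
Character 4 (derived state 'no') is shared by all ingroup taxa — unites the whole ingroup.
Only Glyptilis and Therinus show the derived state 'yes' for Character 5, supporting them as a clade.
Most parsimonious ingroup topology: (((Glyptilis,Therinus),((Ophiops,Euryura),Cyanites)),Stenina).
Changes per character on this tree: Character 1: 1; Character 2: 1; Character 3: 1; Character 4: 1; Character 5: 1.
Total = 5.

5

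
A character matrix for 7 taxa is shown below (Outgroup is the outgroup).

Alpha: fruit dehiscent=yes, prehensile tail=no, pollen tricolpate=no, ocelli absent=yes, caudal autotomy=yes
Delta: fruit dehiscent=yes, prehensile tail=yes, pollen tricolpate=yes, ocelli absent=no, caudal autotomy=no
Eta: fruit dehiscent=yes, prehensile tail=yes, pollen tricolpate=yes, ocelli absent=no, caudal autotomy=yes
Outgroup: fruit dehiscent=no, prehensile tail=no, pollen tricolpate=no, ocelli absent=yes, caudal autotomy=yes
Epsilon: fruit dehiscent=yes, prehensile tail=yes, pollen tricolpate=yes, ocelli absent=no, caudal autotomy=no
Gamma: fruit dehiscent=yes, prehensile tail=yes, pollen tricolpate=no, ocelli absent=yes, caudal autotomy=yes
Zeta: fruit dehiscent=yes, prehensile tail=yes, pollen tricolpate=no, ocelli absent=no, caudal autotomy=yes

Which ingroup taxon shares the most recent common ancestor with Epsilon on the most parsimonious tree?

Character polarity is set by the outgroup: the derived state is whichever differs from the outgroup's state, so for ocelli absent, caudal autotomy the derived state is 'no', and for the remaining characters it is 'yes'.
fruit dehiscent (derived state 'yes') is shared by all ingroup taxa — unites the whole ingroup.
prehensile tail: derived state 'yes' in Delta, Epsilon, Eta, Gamma, and Zeta only — synapomorphy for {Delta, Epsilon, Eta, Gamma, Zeta}.
pollen tricolpate (derived state 'yes') is shared by Delta, Epsilon, and Eta — a synapomorphy uniting that clade.
Only Delta, Epsilon, Eta, and Zeta show the derived state 'no' for ocelli absent, supporting them as a clade.
caudal autotomy: derived state 'no' in Delta and Epsilon only — synapomorphy for {Delta, Epsilon}.
Most parsimonious ingroup topology: (((Zeta,((Epsilon,Delta),Eta)),Gamma),Alpha).
Epsilon and Delta form a cherry on this tree, so they are sister taxa.

Delta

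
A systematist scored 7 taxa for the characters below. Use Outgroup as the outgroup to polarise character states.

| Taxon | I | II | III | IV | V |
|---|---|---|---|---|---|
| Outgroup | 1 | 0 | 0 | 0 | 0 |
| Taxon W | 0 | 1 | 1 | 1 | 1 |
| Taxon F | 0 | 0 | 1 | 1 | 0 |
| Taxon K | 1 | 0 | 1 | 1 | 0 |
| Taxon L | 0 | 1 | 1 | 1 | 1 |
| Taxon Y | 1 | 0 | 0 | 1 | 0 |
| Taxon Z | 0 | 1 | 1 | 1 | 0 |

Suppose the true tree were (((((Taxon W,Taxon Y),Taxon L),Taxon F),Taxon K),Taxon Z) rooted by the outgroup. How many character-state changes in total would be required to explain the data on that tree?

Map each character onto (((((Taxon W,Taxon Y),Taxon L),Taxon F),Taxon K),Taxon Z) (rooted by Outgroup) and count the minimum state changes it requires (Fitch parsimony):
I: 3; II: 3; III: 2; IV: 1; V: 2.
Total tree length = 11.

11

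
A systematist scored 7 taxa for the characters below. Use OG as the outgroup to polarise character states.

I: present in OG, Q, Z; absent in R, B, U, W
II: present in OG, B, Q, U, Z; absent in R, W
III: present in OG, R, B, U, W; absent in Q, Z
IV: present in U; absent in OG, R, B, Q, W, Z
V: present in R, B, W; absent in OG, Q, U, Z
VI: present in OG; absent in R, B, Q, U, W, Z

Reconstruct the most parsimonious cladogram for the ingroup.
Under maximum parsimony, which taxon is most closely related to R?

W

Character polarity is set by the outgroup: the derived state is whichever differs from the outgroup's state, so for I, II, III, VI the derived state is 'absent', and for the remaining characters it is 'present'.
Only B, R, U, and W show the derived state 'absent' for I, supporting them as a clade.
II (derived state 'absent') is shared by R and W — a synapomorphy uniting that clade.
III: derived state 'absent' in Q and Z only — synapomorphy for {Q, Z}.
IV (derived state 'present') is unique to U (autapomorphy; uninformative for grouping).
Only B, R, and W show the derived state 'present' for V, supporting them as a clade.
All ingroup taxa share the derived state 'absent' for VI; it defines the ingroup but does not resolve relationships within it.
Most parsimonious ingroup topology: ((((R,W),B),U),(Q,Z)).
R and W form a cherry on this tree, so they are sister taxa.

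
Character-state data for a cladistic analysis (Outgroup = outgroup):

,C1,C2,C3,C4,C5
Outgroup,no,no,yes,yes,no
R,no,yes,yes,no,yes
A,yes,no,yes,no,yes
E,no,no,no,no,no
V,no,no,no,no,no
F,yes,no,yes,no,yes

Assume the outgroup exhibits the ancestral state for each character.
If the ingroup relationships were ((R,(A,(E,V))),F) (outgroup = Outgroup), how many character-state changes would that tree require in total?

7

Map each character onto ((R,(A,(E,V))),F) (rooted by Outgroup) and count the minimum state changes it requires (Fitch parsimony):
C1: 2; C2: 1; C3: 1; C4: 1; C5: 2.
Total tree length = 7.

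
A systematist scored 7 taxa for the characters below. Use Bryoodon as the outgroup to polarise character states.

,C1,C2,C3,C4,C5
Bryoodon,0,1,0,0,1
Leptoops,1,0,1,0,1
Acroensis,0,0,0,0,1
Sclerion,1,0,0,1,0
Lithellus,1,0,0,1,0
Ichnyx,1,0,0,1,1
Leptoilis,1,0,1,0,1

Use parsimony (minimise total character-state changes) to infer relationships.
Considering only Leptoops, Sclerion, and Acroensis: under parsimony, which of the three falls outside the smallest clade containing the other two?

Acroensis

Character polarity is set by the outgroup: the derived state is whichever differs from the outgroup's state, so for C2, C5 the derived state is '0', and for the remaining characters it is '1'.
Only Ichnyx, Leptoilis, Leptoops, Lithellus, and Sclerion show the derived state '1' for C1, supporting them as a clade.
C2 (derived state '0') is shared by all ingroup taxa — unites the whole ingroup.
Only Leptoilis and Leptoops show the derived state '1' for C3, supporting them as a clade.
Only Ichnyx, Lithellus, and Sclerion show the derived state '1' for C4, supporting them as a clade.
C5: derived state '0' in Lithellus and Sclerion only — synapomorphy for {Lithellus, Sclerion}.
Most parsimonious ingroup topology: (((Leptoops,Leptoilis),((Sclerion,Lithellus),Ichnyx)),Acroensis).
Sclerion and Leptoops share a more recent common ancestor with each other than either does with Acroensis, so Acroensis is the least closely related of the three.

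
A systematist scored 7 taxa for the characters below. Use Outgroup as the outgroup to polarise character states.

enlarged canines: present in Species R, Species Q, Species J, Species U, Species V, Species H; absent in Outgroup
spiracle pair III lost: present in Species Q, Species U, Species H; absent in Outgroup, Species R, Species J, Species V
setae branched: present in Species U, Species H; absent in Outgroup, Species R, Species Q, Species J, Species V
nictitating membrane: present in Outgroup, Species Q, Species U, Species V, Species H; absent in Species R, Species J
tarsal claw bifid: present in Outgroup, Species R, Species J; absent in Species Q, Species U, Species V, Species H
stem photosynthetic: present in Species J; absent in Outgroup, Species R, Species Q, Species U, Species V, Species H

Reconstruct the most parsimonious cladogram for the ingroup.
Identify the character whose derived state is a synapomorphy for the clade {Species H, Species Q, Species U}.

spiracle pair III lost

Character polarity is set by the outgroup: the derived state is whichever differs from the outgroup's state, so for nictitating membrane, tarsal claw bifid the derived state is 'absent', and for the remaining characters it is 'present'.
enlarged canines (derived state 'present') is shared by all ingroup taxa — unites the whole ingroup.
spiracle pair III lost (derived state 'present') is shared by Species H, Species Q, and Species U — a synapomorphy uniting that clade.
setae branched (derived state 'present') is shared by Species H and Species U — a synapomorphy uniting that clade.
nictitating membrane: derived state 'absent' in Species J and Species R only — synapomorphy for {Species J, Species R}.
Only Species H, Species Q, Species U, and Species V show the derived state 'absent' for tarsal claw bifid, supporting them as a clade.
stem photosynthetic: derived state 'present' in Species J only — an autapomorphy, so it tells us nothing about relationships among taxa.
Most parsimonious ingroup topology: ((Species R,Species J),((Species Q,(Species U,Species H)),Species V)).
The clade {Species H, Species Q, Species U} is supported by spiracle pair III lost: its derived state 'present' occurs in exactly those taxa and in no other taxon (including the outgroup).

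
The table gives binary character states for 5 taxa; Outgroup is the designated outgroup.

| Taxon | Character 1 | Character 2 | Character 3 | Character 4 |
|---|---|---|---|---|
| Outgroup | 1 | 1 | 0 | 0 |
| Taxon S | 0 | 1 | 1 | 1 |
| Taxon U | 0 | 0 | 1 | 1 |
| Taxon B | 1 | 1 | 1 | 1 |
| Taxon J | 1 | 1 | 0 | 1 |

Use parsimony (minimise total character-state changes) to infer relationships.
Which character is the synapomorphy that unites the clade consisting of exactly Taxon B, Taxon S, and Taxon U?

Character polarity is set by the outgroup: the derived state is whichever differs from the outgroup's state, so for Character 1, Character 2 the derived state is '0', and for the remaining characters it is '1'.
Character 1: derived state '0' in Taxon S and Taxon U only — synapomorphy for {Taxon S, Taxon U}.
Character 2 (derived state '0') is unique to Taxon U (autapomorphy; uninformative for grouping).
Character 3 (derived state '1') is shared by Taxon B, Taxon S, and Taxon U — a synapomorphy uniting that clade.
Character 4 (derived state '1') is shared by all ingroup taxa — unites the whole ingroup.
Most parsimonious ingroup topology: (((Taxon S,Taxon U),Taxon B),Taxon J).
The clade {Taxon B, Taxon S, Taxon U} is supported by Character 3: its derived state '1' occurs in exactly those taxa and in no other taxon (including the outgroup).

Character 3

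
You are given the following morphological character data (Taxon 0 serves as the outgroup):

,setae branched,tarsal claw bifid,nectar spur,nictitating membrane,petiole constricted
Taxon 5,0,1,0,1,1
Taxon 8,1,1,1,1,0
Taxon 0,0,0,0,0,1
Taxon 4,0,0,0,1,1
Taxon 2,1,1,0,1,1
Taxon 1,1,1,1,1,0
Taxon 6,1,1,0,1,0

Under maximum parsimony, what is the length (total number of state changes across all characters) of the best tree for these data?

5

Character polarity is set by the outgroup: the derived state is whichever differs from the outgroup's state, so for petiole constricted the derived state is '0', and for the remaining characters it is '1'.
setae branched: derived state '1' in Taxon 1, Taxon 2, Taxon 6, and Taxon 8 only — synapomorphy for {Taxon 1, Taxon 2, Taxon 6, Taxon 8}.
Only Taxon 1, Taxon 2, Taxon 5, Taxon 6, and Taxon 8 show the derived state '1' for tarsal claw bifid, supporting them as a clade.
nectar spur: derived state '1' in Taxon 1 and Taxon 8 only — synapomorphy for {Taxon 1, Taxon 8}.
nictitating membrane (derived state '1') is shared by all ingroup taxa — unites the whole ingroup.
petiole constricted (derived state '0') is shared by Taxon 1, Taxon 6, and Taxon 8 — a synapomorphy uniting that clade.
Most parsimonious ingroup topology: ((Taxon 5,(((Taxon 8,Taxon 1),Taxon 6),Taxon 2)),Taxon 4).
Changes per character on this tree: setae branched: 1; tarsal claw bifid: 1; nectar spur: 1; nictitating membrane: 1; petiole constricted: 1.
Total = 5.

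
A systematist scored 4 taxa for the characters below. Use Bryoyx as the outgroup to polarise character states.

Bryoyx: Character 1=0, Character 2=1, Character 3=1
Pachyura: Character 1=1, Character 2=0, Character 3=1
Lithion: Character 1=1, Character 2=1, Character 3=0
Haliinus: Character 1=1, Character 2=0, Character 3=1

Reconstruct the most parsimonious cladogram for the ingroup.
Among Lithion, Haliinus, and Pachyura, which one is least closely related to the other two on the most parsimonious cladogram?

Lithion

Character polarity is set by the outgroup: the derived state is whichever differs from the outgroup's state, so for Character 2, Character 3 the derived state is '0', and for the remaining characters it is '1'.
All ingroup taxa share the derived state '1' for Character 1; it defines the ingroup but does not resolve relationships within it.
Only Haliinus and Pachyura show the derived state '0' for Character 2, supporting them as a clade.
Character 3 (derived state '0') is unique to Lithion (autapomorphy; uninformative for grouping).
Most parsimonious ingroup topology: ((Pachyura,Haliinus),Lithion).
Haliinus and Pachyura share a more recent common ancestor with each other than either does with Lithion, so Lithion is the least closely related of the three.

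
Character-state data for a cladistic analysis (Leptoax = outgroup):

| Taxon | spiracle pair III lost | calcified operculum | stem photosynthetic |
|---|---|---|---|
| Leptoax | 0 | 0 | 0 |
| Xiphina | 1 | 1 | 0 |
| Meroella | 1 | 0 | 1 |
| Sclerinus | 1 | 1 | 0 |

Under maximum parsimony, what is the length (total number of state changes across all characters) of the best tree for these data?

The outgroup has state '0' for every character, so '1' is the derived state throughout.
spiracle pair III lost (derived state '1') is shared by all ingroup taxa — unites the whole ingroup.
calcified operculum: derived state '1' in Sclerinus and Xiphina only — synapomorphy for {Sclerinus, Xiphina}.
stem photosynthetic (derived state '1') is unique to Meroella (autapomorphy; uninformative for grouping).
Most parsimonious ingroup topology: ((Xiphina,Sclerinus),Meroella).
Changes per character on this tree: spiracle pair III lost: 1; calcified operculum: 1; stem photosynthetic: 1.
Total = 3.

3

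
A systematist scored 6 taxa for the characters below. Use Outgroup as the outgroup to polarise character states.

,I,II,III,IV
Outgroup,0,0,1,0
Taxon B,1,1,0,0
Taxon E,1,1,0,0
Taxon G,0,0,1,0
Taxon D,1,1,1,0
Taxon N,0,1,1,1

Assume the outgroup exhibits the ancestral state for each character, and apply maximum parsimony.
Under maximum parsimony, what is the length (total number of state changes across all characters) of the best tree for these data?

Character polarity is set by the outgroup: the derived state is whichever differs from the outgroup's state, so for III the derived state is '0', and for the remaining characters it is '1'.
I: derived state '1' in Taxon B, Taxon D, and Taxon E only — synapomorphy for {Taxon B, Taxon D, Taxon E}.
II: derived state '1' in Taxon B, Taxon D, Taxon E, and Taxon N only — synapomorphy for {Taxon B, Taxon D, Taxon E, Taxon N}.
Only Taxon B and Taxon E show the derived state '0' for III, supporting them as a clade.
IV (derived state '1') is unique to Taxon N (autapomorphy; uninformative for grouping).
Most parsimonious ingroup topology: ((((Taxon B,Taxon E),Taxon D),Taxon N),Taxon G).
Changes per character on this tree: I: 1; II: 1; III: 1; IV: 1.
Total = 4.

4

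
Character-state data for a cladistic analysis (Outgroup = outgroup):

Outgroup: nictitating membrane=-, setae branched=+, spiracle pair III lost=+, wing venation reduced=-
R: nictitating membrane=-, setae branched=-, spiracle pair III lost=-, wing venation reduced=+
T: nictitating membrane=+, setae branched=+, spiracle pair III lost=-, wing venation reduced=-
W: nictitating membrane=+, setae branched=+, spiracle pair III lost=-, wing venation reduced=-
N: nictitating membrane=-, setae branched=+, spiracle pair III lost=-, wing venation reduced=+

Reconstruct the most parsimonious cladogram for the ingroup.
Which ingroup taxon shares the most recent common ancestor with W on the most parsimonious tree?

Character polarity is set by the outgroup: the derived state is whichever differs from the outgroup's state, so for setae branched, spiracle pair III lost the derived state is '-', and for the remaining characters it is '+'.
nictitating membrane (derived state '+') is shared by T and W — a synapomorphy uniting that clade.
setae branched: derived state '-' in R only — an autapomorphy, so it tells us nothing about relationships among taxa.
All ingroup taxa share the derived state '-' for spiracle pair III lost; it defines the ingroup but does not resolve relationships within it.
wing venation reduced (derived state '+') is shared by N and R — a synapomorphy uniting that clade.
Most parsimonious ingroup topology: ((R,N),(T,W)).
W and T form a cherry on this tree, so they are sister taxa.

T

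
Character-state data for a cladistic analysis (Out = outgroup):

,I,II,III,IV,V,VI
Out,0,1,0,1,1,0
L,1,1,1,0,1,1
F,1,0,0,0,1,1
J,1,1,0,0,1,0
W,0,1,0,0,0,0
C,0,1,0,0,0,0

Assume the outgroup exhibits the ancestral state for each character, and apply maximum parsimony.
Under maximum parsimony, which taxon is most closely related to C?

Character polarity is set by the outgroup: the derived state is whichever differs from the outgroup's state, so for II, IV, V the derived state is '0', and for the remaining characters it is '1'.
Only F, J, and L show the derived state '1' for I, supporting them as a clade.
II: derived state '0' in F only — an autapomorphy, so it tells us nothing about relationships among taxa.
III: derived state '1' in L only — an autapomorphy, so it tells us nothing about relationships among taxa.
IV (derived state '0') is shared by all ingroup taxa — unites the whole ingroup.
V (derived state '0') is shared by C and W — a synapomorphy uniting that clade.
VI: derived state '1' in F and L only — synapomorphy for {F, L}.
Most parsimonious ingroup topology: (((L,F),J),(W,C)).
C and W form a cherry on this tree, so they are sister taxa.

W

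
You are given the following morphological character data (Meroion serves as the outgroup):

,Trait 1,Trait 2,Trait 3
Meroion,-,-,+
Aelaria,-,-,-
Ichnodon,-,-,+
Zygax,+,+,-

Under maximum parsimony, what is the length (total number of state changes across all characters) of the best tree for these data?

Character polarity is set by the outgroup: the derived state is whichever differs from the outgroup's state, so for Trait 3 the derived state is '-', and for the remaining characters it is '+'.
Trait 1 (derived state '+') is unique to Zygax (autapomorphy; uninformative for grouping).
Trait 2: derived state '+' in Zygax only — an autapomorphy, so it tells us nothing about relationships among taxa.
Only Aelaria and Zygax show the derived state '-' for Trait 3, supporting them as a clade.
Most parsimonious ingroup topology: ((Aelaria,Zygax),Ichnodon).
Changes per character on this tree: Trait 1: 1; Trait 2: 1; Trait 3: 1.
Total = 3.

3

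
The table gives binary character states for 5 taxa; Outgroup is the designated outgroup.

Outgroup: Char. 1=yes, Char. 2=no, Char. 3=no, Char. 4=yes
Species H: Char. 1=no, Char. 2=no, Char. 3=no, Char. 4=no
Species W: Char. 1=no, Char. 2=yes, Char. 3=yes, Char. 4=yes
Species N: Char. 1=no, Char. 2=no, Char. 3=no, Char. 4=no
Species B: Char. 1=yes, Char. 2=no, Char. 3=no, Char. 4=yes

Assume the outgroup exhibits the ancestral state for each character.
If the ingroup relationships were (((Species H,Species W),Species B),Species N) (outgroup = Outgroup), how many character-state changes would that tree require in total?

6

Map each character onto (((Species H,Species W),Species B),Species N) (rooted by Outgroup) and count the minimum state changes it requires (Fitch parsimony):
Char. 1: 2; Char. 2: 1; Char. 3: 1; Char. 4: 2.
Total tree length = 6.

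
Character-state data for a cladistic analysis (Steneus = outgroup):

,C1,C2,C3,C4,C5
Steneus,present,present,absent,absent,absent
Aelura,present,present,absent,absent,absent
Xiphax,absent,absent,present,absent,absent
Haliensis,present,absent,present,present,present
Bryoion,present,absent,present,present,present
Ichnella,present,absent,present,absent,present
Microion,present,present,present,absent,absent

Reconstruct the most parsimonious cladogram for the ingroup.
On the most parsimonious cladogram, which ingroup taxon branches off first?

Aelura

Character polarity is set by the outgroup: the derived state is whichever differs from the outgroup's state, so for C1, C2 the derived state is 'absent', and for the remaining characters it is 'present'.
C1: derived state 'absent' in Xiphax only — an autapomorphy, so it tells us nothing about relationships among taxa.
C2: derived state 'absent' in Bryoion, Haliensis, Ichnella, and Xiphax only — synapomorphy for {Bryoion, Haliensis, Ichnella, Xiphax}.
Only Bryoion, Haliensis, Ichnella, Microion, and Xiphax show the derived state 'present' for C3, supporting them as a clade.
Only Bryoion and Haliensis show the derived state 'present' for C4, supporting them as a clade.
Only Bryoion, Haliensis, and Ichnella show the derived state 'present' for C5, supporting them as a clade.
Most parsimonious ingroup topology: (Aelura,((Xiphax,((Haliensis,Bryoion),Ichnella)),Microion)).
Aelura is sister to the clade containing all other ingroup taxa, so it is the earliest-diverging (most basal) ingroup lineage.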